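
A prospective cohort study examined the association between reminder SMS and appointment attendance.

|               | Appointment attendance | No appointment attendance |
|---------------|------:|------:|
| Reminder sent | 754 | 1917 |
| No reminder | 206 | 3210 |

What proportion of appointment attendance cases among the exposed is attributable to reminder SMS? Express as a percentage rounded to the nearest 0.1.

78.6

Cells: a = 754, b = 1917, c = 206, d = 3210.
Risk in exposed = 754/2671 = 0.28229; risk in unexposed = 206/3416 = 0.06030.
RR = 0.28229/0.06030 = 4.68110
AR% = (RR − 1)/RR × 100 = (4.68110 − 1)/4.68110 × 100 = 78.6375%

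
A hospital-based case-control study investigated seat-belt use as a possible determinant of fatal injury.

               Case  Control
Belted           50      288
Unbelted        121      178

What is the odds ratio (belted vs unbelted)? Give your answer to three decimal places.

Cells: a = 50, b = 288, c = 121, d = 178.
OR = (a·d)/(b·c) = (50 × 178) / (288 × 121) = 8900 / 34848 = 0.25539
Exposure is associated with lower odds of fatal injury (OR = 0.26 < 1).

0.255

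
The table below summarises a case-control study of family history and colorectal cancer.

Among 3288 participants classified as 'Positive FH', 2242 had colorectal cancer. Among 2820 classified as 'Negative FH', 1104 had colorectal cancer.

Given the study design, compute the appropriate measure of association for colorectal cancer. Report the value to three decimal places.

3.332

From the description: a = 2242, b = 1046, c = 1104, d = 1716.
This is a case-control study: participants were sampled on outcome status, so risks in the source population cannot be estimated directly — relative risk is not valid here. The odds ratio is the appropriate measure.
OR = (a·d)/(b·c) = (2242 × 1716) / (1046 × 1104) = 3847272 / 1154784 = 3.33159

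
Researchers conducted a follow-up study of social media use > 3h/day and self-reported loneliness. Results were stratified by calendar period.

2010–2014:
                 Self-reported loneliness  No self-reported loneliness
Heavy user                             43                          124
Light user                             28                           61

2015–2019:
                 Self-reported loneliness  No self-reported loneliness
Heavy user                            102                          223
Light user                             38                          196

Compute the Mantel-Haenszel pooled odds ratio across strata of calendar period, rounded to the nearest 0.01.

1.60

OR_MH = Σ(aᵢdᵢ/nᵢ) / Σ(bᵢcᵢ/nᵢ), where nᵢ is the stratum total.
Stratum 1 (2010–2014): n = 256; a·d/n = 43·61/256 = 10.2461; b·c/n = 124·28/256 = 13.5625
Stratum 2 (2015–2019): n = 559; a·d/n = 102·196/559 = 35.7639; b·c/n = 223·38/559 = 15.1592
OR_MH = (10.2461 + 35.7639) / (13.5625 + 15.1592) = 46.0100 / 28.7217 = 1.60192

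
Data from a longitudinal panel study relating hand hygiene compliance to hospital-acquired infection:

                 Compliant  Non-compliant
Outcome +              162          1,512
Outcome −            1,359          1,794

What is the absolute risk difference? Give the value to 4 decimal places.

-0.3508

Reading the table with exposure as columns: a = 162 (Compliant, case), b = 1359 (Compliant, non-case), c = 1512 (Non-compliant, case), d = 1794.
Risk in exposed = 162/1521 = 0.106509; risk in unexposed = 1512/3306 = 0.457350.
Risk difference = 0.106509 − 0.457350 = -0.350841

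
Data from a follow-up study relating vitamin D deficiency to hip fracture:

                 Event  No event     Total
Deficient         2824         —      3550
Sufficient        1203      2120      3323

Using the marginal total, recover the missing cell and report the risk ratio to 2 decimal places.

2.20

The missing cell is in the exposed row: 3550 − 2824 = 726.
So a = 2824, b = 726, c = 1203, d = 2120.
RR = [a/(a+b)] / [c/(c+d)] = (2824/3550) / (1203/3323) = 0.79549/0.36202 = 2.19736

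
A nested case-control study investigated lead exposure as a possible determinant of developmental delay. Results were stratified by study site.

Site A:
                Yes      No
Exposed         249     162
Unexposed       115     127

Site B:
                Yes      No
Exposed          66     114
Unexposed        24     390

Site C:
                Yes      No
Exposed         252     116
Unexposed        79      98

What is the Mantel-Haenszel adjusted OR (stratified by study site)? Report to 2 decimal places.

2.74

OR_MH = Σ(aᵢdᵢ/nᵢ) / Σ(bᵢcᵢ/nᵢ), where nᵢ is the stratum total.
Stratum 1 (Site A): n = 653; a·d/n = 249·127/653 = 48.4273; b·c/n = 162·115/653 = 28.5299
Stratum 2 (Site B): n = 594; a·d/n = 66·390/594 = 43.3333; b·c/n = 114·24/594 = 4.6061
Stratum 3 (Site C): n = 545; a·d/n = 252·98/545 = 45.3138; b·c/n = 116·79/545 = 16.8147
OR_MH = (48.4273 + 43.3333 + 45.3138) / (28.5299 + 4.6061 + 16.8147) = 137.0744 / 49.9506 = 2.74420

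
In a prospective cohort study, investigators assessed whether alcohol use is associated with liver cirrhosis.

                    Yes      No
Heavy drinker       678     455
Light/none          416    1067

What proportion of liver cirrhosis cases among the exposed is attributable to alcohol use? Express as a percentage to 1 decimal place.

Cells: a = 678, b = 455, c = 416, d = 1067.
Risk in exposed = 678/1133 = 0.59841; risk in unexposed = 416/1483 = 0.28051.
RR = 0.59841/0.28051 = 2.13328
AR% = (RR − 1)/RR × 100 = (2.13328 − 1)/2.13328 × 100 = 53.1238%

53.1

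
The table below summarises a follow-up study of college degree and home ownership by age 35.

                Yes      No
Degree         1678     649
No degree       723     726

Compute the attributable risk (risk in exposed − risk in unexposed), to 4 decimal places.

0.2221

Cells: a = 1678, b = 649, c = 723, d = 726.
Risk in exposed = 1678/2327 = 0.721100; risk in unexposed = 723/1449 = 0.498965.
Risk difference = 0.721100 − 0.498965 = 0.222135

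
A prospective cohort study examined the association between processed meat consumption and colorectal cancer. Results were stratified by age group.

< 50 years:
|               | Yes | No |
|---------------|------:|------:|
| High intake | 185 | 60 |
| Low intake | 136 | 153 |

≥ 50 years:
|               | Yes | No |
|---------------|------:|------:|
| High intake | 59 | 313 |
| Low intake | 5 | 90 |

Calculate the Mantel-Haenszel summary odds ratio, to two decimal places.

3.46

OR_MH = Σ(aᵢdᵢ/nᵢ) / Σ(bᵢcᵢ/nᵢ), where nᵢ is the stratum total.
Stratum 1 (< 50 years): n = 534; a·d/n = 185·153/534 = 53.0056; b·c/n = 60·136/534 = 15.2809
Stratum 2 (≥ 50 years): n = 467; a·d/n = 59·90/467 = 11.3704; b·c/n = 313·5/467 = 3.3512
OR_MH = (53.0056 + 11.3704) / (15.2809 + 3.3512) = 64.3761 / 18.6321 = 3.45512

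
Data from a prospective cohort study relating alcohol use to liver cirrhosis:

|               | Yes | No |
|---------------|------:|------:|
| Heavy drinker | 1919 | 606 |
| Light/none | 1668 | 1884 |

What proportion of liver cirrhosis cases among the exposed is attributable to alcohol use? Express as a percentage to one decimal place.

38.2

Cells: a = 1919, b = 606, c = 1668, d = 1884.
Risk in exposed = 1919/2525 = 0.76000; risk in unexposed = 1668/3552 = 0.46959.
RR = 0.76000/0.46959 = 1.61842
AR% = (RR − 1)/RR × 100 = (1.61842 − 1)/1.61842 × 100 = 38.2112%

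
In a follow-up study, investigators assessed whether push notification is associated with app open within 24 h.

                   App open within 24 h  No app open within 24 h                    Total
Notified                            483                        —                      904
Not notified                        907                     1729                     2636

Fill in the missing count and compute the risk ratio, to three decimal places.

The missing cell is in the exposed row: 904 − 483 = 421.
So a = 483, b = 421, c = 907, d = 1729.
RR = [a/(a+b)] / [c/(c+d)] = (483/904) / (907/2636) = 0.53429/0.34408 = 1.55280

1.553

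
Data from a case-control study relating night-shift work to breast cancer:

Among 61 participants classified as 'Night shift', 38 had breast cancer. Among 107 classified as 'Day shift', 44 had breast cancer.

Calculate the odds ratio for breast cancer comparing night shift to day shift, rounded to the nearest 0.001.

From the description: a = 38, b = 23, c = 44, d = 63.
OR = (a·d)/(b·c) = (38 × 63) / (23 × 44) = 2394 / 1012 = 2.36561
The odds of breast cancer are about 2.37 times as high in the night shift group.

2.366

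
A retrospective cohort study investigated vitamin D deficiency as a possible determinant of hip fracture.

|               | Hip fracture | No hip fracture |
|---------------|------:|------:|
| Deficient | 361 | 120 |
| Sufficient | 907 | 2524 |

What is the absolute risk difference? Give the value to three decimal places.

0.486

Cells: a = 361, b = 120, c = 907, d = 2524.
Risk in exposed = 361/481 = 0.750520; risk in unexposed = 907/3431 = 0.264354.
Risk difference = 0.750520 − 0.264354 = 0.486165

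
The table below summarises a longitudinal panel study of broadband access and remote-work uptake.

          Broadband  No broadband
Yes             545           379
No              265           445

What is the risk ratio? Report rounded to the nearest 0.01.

1.46

Reading the table with exposure as columns: a = 545 (Broadband, case), b = 265 (Broadband, non-case), c = 379 (No broadband, case), d = 445.
Risk in exposed = 545/810 = 0.67284; risk in unexposed = 379/824 = 0.45995.
RR = 0.67284 / 0.45995 = 1.46285
The risk among the exposed is 1.46 times that among the unexposed.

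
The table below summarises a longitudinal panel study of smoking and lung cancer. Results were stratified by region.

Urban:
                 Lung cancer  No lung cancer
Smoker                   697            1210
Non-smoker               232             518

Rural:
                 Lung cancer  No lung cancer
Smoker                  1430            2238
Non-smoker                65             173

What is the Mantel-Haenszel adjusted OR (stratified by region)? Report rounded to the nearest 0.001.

1.394

OR_MH = Σ(aᵢdᵢ/nᵢ) / Σ(bᵢcᵢ/nᵢ), where nᵢ is the stratum total.
Stratum 1 (Urban): n = 2657; a·d/n = 697·518/2657 = 135.8848; b·c/n = 1210·232/2657 = 105.6530
Stratum 2 (Rural): n = 3906; a·d/n = 1430·173/3906 = 63.3359; b·c/n = 2238·65/3906 = 37.2427
OR_MH = (135.8848 + 63.3359) / (105.6530 + 37.2427) = 199.2207 / 142.8957 = 1.39417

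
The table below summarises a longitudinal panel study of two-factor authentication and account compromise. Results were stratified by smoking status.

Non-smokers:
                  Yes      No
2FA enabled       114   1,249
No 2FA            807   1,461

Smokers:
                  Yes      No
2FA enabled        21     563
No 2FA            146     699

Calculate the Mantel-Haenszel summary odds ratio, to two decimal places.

0.17

OR_MH = Σ(aᵢdᵢ/nᵢ) / Σ(bᵢcᵢ/nᵢ), where nᵢ is the stratum total.
Stratum 1 (Non-smokers): n = 3631; a·d/n = 114·1461/3631 = 45.8700; b·c/n = 1249·807/3631 = 277.5938
Stratum 2 (Smokers): n = 1429; a·d/n = 21·699/1429 = 10.2722; b·c/n = 563·146/1429 = 57.5213
OR_MH = (45.8700 + 10.2722) / (277.5938 + 57.5213) = 56.1422 / 335.1151 = 0.16753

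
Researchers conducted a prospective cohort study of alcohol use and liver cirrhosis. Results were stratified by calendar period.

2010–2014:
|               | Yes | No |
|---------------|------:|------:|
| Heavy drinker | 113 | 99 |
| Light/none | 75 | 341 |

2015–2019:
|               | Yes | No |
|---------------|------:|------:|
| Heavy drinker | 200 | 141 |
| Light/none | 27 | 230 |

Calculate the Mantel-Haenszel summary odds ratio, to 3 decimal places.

7.602

OR_MH = Σ(aᵢdᵢ/nᵢ) / Σ(bᵢcᵢ/nᵢ), where nᵢ is the stratum total.
Stratum 1 (2010–2014): n = 628; a·d/n = 113·341/628 = 61.3583; b·c/n = 99·75/628 = 11.8232
Stratum 2 (2015–2019): n = 598; a·d/n = 200·230/598 = 76.9231; b·c/n = 141·27/598 = 6.3662
OR_MH = (61.3583 + 76.9231) / (11.8232 + 6.3662) = 138.2814 / 18.1895 = 7.60228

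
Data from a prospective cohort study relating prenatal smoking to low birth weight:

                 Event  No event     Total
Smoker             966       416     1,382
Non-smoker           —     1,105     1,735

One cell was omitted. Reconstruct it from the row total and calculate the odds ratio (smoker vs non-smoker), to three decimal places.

4.073

The missing cell is in the unexposed row: 1735 − 1105 = 630.
So a = 966, b = 416, c = 630, d = 1105.
OR = (a·d)/(b·c) = (966 × 1105) / (416 × 630) = 1067430 / 262080 = 4.07292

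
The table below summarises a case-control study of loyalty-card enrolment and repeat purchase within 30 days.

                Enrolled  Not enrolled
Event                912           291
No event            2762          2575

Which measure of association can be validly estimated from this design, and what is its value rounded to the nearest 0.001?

2.922

Reading the table with exposure as columns: a = 912 (Enrolled, case), b = 2762 (Enrolled, non-case), c = 291 (Not enrolled, case), d = 2575.
This is a case-control study: participants were sampled on outcome status, so risks in the source population cannot be estimated directly — relative risk is not valid here. The odds ratio is the appropriate measure.
OR = (a·d)/(b·c) = (912 × 2575) / (2762 × 291) = 2348400 / 803742 = 2.92183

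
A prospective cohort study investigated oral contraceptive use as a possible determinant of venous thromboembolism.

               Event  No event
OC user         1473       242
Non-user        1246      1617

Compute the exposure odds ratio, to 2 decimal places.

7.90

Cells: a = 1473, b = 242, c = 1246, d = 1617.
OR = (a·d)/(b·c) = (1473 × 1617) / (242 × 1246) = 2381841 / 301532 = 7.89913
The odds of venous thromboembolism are about 7.90 times as high in the oc user group.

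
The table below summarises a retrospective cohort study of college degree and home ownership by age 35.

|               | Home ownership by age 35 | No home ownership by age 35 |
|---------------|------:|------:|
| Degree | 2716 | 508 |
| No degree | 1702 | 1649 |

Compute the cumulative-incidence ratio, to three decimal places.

Cells: a = 2716, b = 508, c = 1702, d = 1649.
Risk in exposed = 2716/3224 = 0.84243; risk in unexposed = 1702/3351 = 0.50791.
RR = 0.84243 / 0.50791 = 1.65863
The risk among the exposed is 1.66 times that among the unexposed.

1.659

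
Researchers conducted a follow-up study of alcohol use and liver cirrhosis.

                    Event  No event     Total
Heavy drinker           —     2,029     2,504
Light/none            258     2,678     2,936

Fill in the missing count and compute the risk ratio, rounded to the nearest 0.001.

The missing cell is in the exposed row: 2504 − 2029 = 475.
So a = 475, b = 2029, c = 258, d = 2678.
RR = [a/(a+b)] / [c/(c+d)] = (475/2504) / (258/2936) = 0.18970/0.08787 = 2.15872

2.159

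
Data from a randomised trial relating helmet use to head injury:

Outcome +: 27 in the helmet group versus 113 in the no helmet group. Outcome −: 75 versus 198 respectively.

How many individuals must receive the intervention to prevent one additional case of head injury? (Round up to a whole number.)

Risk in treated group = 27/102 = 0.26471; risk in control = 113/311 = 0.36334.
Absolute risk reduction = 0.36334 − 0.26471 = 0.09864
NNT = 1 / ARR = 1 / 0.09864 = 10.138 → round up → 11

11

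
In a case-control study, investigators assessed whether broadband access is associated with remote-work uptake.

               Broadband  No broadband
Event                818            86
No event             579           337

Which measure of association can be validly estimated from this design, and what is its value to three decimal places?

5.536

Reading the table with exposure as columns: a = 818 (Broadband, case), b = 579 (Broadband, non-case), c = 86 (No broadband, case), d = 337.
This is a case-control study: participants were sampled on outcome status, so risks in the source population cannot be estimated directly — relative risk is not valid here. The odds ratio is the appropriate measure.
OR = (a·d)/(b·c) = (818 × 337) / (579 × 86) = 275666 / 49794 = 5.53613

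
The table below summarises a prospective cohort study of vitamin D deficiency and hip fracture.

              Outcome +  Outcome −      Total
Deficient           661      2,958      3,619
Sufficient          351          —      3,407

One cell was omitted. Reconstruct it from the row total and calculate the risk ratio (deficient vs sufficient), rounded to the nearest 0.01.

The missing cell is in the unexposed row: 3407 − 351 = 3056.
So a = 661, b = 2958, c = 351, d = 3056.
RR = [a/(a+b)] / [c/(c+d)] = (661/3619) / (351/3407) = 0.18265/0.10302 = 1.77287

1.77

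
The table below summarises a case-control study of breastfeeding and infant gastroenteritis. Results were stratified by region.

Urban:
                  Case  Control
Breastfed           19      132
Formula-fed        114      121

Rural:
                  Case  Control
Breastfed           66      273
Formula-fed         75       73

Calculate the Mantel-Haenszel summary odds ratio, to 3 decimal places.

OR_MH = Σ(aᵢdᵢ/nᵢ) / Σ(bᵢcᵢ/nᵢ), where nᵢ is the stratum total.
Stratum 1 (Urban): n = 386; a·d/n = 19·121/386 = 5.9560; b·c/n = 132·114/386 = 38.9845
Stratum 2 (Rural): n = 487; a·d/n = 66·73/487 = 9.8932; b·c/n = 273·75/487 = 42.0431
OR_MH = (5.9560 + 9.8932) / (38.9845 + 42.0431) = 15.8492 / 81.0276 = 0.19560

0.196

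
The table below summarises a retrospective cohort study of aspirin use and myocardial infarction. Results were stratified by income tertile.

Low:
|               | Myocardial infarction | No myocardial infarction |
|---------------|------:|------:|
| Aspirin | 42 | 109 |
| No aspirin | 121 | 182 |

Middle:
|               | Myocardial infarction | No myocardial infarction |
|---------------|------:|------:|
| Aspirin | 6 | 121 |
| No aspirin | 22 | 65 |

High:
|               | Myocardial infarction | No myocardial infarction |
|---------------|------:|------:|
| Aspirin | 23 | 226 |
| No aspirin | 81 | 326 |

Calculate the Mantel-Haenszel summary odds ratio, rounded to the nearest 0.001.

0.434

OR_MH = Σ(aᵢdᵢ/nᵢ) / Σ(bᵢcᵢ/nᵢ), where nᵢ is the stratum total.
Stratum 1 (Low): n = 454; a·d/n = 42·182/454 = 16.8370; b·c/n = 109·121/454 = 29.0507
Stratum 2 (Middle): n = 214; a·d/n = 6·65/214 = 1.8224; b·c/n = 121·22/214 = 12.4393
Stratum 3 (High): n = 656; a·d/n = 23·326/656 = 11.4299; b·c/n = 226·81/656 = 27.9055
OR_MH = (16.8370 + 1.8224 + 11.4299) / (29.0507 + 12.4393 + 27.9055) = 30.0893 / 69.3954 = 0.43359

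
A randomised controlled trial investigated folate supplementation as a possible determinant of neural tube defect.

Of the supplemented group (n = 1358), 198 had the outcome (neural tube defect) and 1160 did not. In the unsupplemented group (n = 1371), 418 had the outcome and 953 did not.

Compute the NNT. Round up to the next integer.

Risk in treated group = 198/1358 = 0.14580; risk in control = 418/1371 = 0.30489.
Absolute risk reduction = 0.30489 − 0.14580 = 0.15908
NNT = 1 / ARR = 1 / 0.15908 = 6.286 → round up → 7

7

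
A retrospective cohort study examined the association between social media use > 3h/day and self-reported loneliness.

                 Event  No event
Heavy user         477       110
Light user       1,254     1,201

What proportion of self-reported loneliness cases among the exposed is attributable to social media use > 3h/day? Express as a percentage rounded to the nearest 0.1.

37.1

Cells: a = 477, b = 110, c = 1254, d = 1201.
Risk in exposed = 477/587 = 0.81261; risk in unexposed = 1254/2455 = 0.51079.
RR = 0.81261/0.51079 = 1.59087
AR% = (RR − 1)/RR × 100 = (1.59087 − 1)/1.59087 × 100 = 37.1412%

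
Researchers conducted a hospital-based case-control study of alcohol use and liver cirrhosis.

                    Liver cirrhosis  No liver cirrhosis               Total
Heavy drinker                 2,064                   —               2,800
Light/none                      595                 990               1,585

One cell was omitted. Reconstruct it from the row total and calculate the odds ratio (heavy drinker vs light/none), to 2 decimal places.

4.67

The missing cell is in the exposed row: 2800 − 2064 = 736.
So a = 2064, b = 736, c = 595, d = 990.
OR = (a·d)/(b·c) = (2064 × 990) / (736 × 595) = 2043360 / 437920 = 4.66606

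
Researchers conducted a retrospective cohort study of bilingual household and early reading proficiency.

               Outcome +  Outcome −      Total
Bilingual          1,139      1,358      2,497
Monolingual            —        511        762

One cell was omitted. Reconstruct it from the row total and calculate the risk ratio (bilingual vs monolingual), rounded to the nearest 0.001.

The missing cell is in the unexposed row: 762 − 511 = 251.
So a = 1139, b = 1358, c = 251, d = 511.
RR = [a/(a+b)] / [c/(c+d)] = (1139/2497) / (251/762) = 0.45615/0.32940 = 1.38480

1.385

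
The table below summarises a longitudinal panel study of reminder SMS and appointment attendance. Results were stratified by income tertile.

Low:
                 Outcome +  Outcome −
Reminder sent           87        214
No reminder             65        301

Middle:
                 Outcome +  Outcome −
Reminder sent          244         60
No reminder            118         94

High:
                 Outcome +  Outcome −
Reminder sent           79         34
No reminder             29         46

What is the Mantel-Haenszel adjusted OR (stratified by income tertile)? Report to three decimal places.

OR_MH = Σ(aᵢdᵢ/nᵢ) / Σ(bᵢcᵢ/nᵢ), where nᵢ is the stratum total.
Stratum 1 (Low): n = 667; a·d/n = 87·301/667 = 39.2609; b·c/n = 214·65/667 = 20.8546
Stratum 2 (Middle): n = 516; a·d/n = 244·94/516 = 44.4496; b·c/n = 60·118/516 = 13.7209
Stratum 3 (High): n = 188; a·d/n = 79·46/188 = 19.3298; b·c/n = 34·29/188 = 5.2447
OR_MH = (39.2609 + 44.4496 + 19.3298) / (20.8546 + 13.7209 + 5.2447) = 103.0403 / 39.8202 = 2.58764

2.588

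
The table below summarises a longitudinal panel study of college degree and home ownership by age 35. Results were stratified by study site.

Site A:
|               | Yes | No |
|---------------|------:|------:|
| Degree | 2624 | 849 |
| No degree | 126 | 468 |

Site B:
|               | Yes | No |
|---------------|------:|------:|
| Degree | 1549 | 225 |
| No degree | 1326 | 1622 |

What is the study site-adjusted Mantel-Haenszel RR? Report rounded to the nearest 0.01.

RR_MH = Σ(aᵢ·n₀ᵢ/nᵢ) / Σ(cᵢ·n₁ᵢ/nᵢ), with n₁ᵢ = aᵢ+bᵢ (exposed), n₀ᵢ = cᵢ+dᵢ (unexposed), nᵢ = n₁ᵢ+n₀ᵢ.
Stratum 1 (Site A): n₁ = 3473, n₀ = 594, n = 4067; a·n₀/n = 2624·594/4067 = 383.2447; c·n₁/n = 126·3473/4067 = 107.5972
Stratum 2 (Site B): n₁ = 1774, n₀ = 2948, n = 4722; a·n₀/n = 1549·2948/4722 = 967.0589; c·n₁/n = 1326·1774/4722 = 498.1626
RR_MH = (383.2447 + 967.0589) / (107.5972 + 498.1626) = 1350.3035 / 605.7599 = 2.22911

2.23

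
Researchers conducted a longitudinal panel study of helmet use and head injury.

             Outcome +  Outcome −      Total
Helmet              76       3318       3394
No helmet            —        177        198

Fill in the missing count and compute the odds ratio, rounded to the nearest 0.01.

0.19

The missing cell is in the unexposed row: 198 − 177 = 21.
So a = 76, b = 3318, c = 21, d = 177.
OR = (a·d)/(b·c) = (76 × 177) / (3318 × 21) = 13452 / 69678 = 0.19306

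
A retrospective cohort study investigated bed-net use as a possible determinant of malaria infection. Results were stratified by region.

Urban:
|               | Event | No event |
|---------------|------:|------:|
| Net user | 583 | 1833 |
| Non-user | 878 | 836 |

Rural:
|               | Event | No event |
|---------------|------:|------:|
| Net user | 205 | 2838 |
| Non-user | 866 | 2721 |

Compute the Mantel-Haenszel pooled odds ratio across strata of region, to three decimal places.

OR_MH = Σ(aᵢdᵢ/nᵢ) / Σ(bᵢcᵢ/nᵢ), where nᵢ is the stratum total.
Stratum 1 (Urban): n = 4130; a·d/n = 583·836/4130 = 118.0116; b·c/n = 1833·878/4130 = 389.6789
Stratum 2 (Rural): n = 6630; a·d/n = 205·2721/6630 = 84.1335; b·c/n = 2838·866/6630 = 370.6950
OR_MH = (118.0116 + 84.1335) / (389.6789 + 370.6950) = 202.1451 / 760.3740 = 0.26585

0.266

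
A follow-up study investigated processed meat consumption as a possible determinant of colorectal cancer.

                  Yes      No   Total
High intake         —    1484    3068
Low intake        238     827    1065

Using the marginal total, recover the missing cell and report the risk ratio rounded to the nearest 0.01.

The missing cell is in the exposed row: 3068 − 1484 = 1584.
So a = 1584, b = 1484, c = 238, d = 827.
RR = [a/(a+b)] / [c/(c+d)] = (1584/3068) / (238/1065) = 0.51630/0.22347 = 2.31032

2.31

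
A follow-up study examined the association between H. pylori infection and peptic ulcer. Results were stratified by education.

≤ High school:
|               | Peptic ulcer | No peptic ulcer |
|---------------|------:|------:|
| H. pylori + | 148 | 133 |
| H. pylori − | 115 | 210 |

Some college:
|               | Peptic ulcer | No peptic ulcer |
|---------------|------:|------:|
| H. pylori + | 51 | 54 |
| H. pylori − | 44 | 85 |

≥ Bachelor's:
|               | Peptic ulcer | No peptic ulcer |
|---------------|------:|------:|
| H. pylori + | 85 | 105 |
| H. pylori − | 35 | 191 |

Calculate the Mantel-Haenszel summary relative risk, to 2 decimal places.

RR_MH = Σ(aᵢ·n₀ᵢ/nᵢ) / Σ(cᵢ·n₁ᵢ/nᵢ), with n₁ᵢ = aᵢ+bᵢ (exposed), n₀ᵢ = cᵢ+dᵢ (unexposed), nᵢ = n₁ᵢ+n₀ᵢ.
Stratum 1 (≤ High school): n₁ = 281, n₀ = 325, n = 606; a·n₀/n = 148·325/606 = 79.3729; c·n₁/n = 115·281/606 = 53.3251
Stratum 2 (Some college): n₁ = 105, n₀ = 129, n = 234; a·n₀/n = 51·129/234 = 28.1154; c·n₁/n = 44·105/234 = 19.7436
Stratum 3 (≥ Bachelor's): n₁ = 190, n₀ = 226, n = 416; a·n₀/n = 85·226/416 = 46.1779; c·n₁/n = 35·190/416 = 15.9856
RR_MH = (79.3729 + 28.1154 + 46.1779) / (53.3251 + 19.7436 + 15.9856) = 153.6662 / 89.0542 = 1.72553

1.73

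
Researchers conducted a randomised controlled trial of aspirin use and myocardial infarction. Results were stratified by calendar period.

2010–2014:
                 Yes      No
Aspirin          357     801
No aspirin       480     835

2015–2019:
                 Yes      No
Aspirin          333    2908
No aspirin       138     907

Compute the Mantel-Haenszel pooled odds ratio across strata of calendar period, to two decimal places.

0.77

OR_MH = Σ(aᵢdᵢ/nᵢ) / Σ(bᵢcᵢ/nᵢ), where nᵢ is the stratum total.
Stratum 1 (2010–2014): n = 2473; a·d/n = 357·835/2473 = 120.5398; b·c/n = 801·480/2473 = 155.4711
Stratum 2 (2015–2019): n = 4286; a·d/n = 333·907/4286 = 70.4692; b·c/n = 2908·138/4286 = 93.6314
OR_MH = (120.5398 + 70.4692) / (155.4711 + 93.6314) = 191.0090 / 249.1024 = 0.76679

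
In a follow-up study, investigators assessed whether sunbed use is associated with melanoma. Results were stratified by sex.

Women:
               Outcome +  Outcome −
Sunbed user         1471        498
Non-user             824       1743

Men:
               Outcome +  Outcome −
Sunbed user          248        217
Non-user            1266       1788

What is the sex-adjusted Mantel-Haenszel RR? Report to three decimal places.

RR_MH = Σ(aᵢ·n₀ᵢ/nᵢ) / Σ(cᵢ·n₁ᵢ/nᵢ), with n₁ᵢ = aᵢ+bᵢ (exposed), n₀ᵢ = cᵢ+dᵢ (unexposed), nᵢ = n₁ᵢ+n₀ᵢ.
Stratum 1 (Women): n₁ = 1969, n₀ = 2567, n = 4536; a·n₀/n = 1471·2567/4536 = 832.4641; c·n₁/n = 824·1969/4536 = 357.6843
Stratum 2 (Men): n₁ = 465, n₀ = 3054, n = 3519; a·n₀/n = 248·3054/3519 = 215.2293; c·n₁/n = 1266·465/3519 = 167.2890
RR_MH = (832.4641 + 215.2293) / (357.6843 + 167.2890) = 1047.6934 / 524.9733 = 1.99571

1.996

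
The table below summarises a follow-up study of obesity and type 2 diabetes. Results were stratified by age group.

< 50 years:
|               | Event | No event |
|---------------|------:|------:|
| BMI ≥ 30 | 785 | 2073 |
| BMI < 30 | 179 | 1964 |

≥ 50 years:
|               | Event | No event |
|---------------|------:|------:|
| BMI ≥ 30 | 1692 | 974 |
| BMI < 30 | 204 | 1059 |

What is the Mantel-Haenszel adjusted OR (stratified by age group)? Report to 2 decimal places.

6.13

OR_MH = Σ(aᵢdᵢ/nᵢ) / Σ(bᵢcᵢ/nᵢ), where nᵢ is the stratum total.
Stratum 1 (< 50 years): n = 5001; a·d/n = 785·1964/5001 = 308.2863; b·c/n = 2073·179/5001 = 74.1986
Stratum 2 (≥ 50 years): n = 3929; a·d/n = 1692·1059/3929 = 456.0519; b·c/n = 974·204/3929 = 50.5716
OR_MH = (308.2863 + 456.0519) / (74.1986 + 50.5716) = 764.3383 / 124.7702 = 6.12597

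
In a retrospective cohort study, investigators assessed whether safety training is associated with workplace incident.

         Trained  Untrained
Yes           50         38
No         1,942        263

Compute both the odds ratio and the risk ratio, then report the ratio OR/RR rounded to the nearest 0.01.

0.90

Reading the table with exposure as columns: a = 50 (Trained, case), b = 1942 (Trained, non-case), c = 38 (Untrained, case), d = 263.
OR = (50·263)/(1942·38) = 13150/73796 = 0.17819
Risk in exposed = 50/1992 = 0.02510; risk in unexposed = 38/301 = 0.12625; RR = 0.19882
OR/RR = 0.17819 / 0.19882 = 0.89625
The outcome is not rare, so the OR lies further from 1 than the RR.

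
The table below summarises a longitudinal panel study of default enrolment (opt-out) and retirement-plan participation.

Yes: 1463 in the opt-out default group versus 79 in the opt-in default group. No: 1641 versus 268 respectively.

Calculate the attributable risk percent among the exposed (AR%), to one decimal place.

From the description: a = 1463, b = 1641, c = 79, d = 268.
Risk in exposed = 1463/3104 = 0.47133; risk in unexposed = 79/347 = 0.22767.
RR = 0.47133/0.22767 = 2.07026
AR% = (RR − 1)/RR × 100 = (2.07026 − 1)/2.07026 × 100 = 51.6969%

51.7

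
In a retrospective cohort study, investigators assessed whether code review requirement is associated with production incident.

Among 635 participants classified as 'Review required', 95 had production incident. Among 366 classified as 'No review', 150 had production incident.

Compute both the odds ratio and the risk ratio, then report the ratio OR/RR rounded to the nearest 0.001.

From the description: a = 95, b = 540, c = 150, d = 216.
OR = (95·216)/(540·150) = 20520/81000 = 0.25333
Risk in exposed = 95/635 = 0.14961; risk in unexposed = 150/366 = 0.40984; RR = 0.36504
OR/RR = 0.25333 / 0.36504 = 0.69399
The outcome is not rare, so the OR lies further from 1 than the RR.

0.694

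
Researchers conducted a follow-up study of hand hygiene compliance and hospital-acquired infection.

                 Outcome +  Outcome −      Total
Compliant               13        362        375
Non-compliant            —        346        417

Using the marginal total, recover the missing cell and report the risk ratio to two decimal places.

0.20

The missing cell is in the unexposed row: 417 − 346 = 71.
So a = 13, b = 362, c = 71, d = 346.
RR = [a/(a+b)] / [c/(c+d)] = (13/375) / (71/417) = 0.03467/0.17026 = 0.20361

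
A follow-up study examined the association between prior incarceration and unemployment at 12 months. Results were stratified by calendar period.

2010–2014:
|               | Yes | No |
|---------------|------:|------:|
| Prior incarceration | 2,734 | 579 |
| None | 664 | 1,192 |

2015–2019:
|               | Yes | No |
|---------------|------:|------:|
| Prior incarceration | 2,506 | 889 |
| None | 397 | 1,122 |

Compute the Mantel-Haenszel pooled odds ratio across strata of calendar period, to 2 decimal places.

8.23

OR_MH = Σ(aᵢdᵢ/nᵢ) / Σ(bᵢcᵢ/nᵢ), where nᵢ is the stratum total.
Stratum 1 (2010–2014): n = 5169; a·d/n = 2734·1192/5169 = 630.4755; b·c/n = 579·664/5169 = 74.3772
Stratum 2 (2015–2019): n = 4914; a·d/n = 2506·1122/4914 = 572.1880; b·c/n = 889·397/4914 = 71.8219
OR_MH = (630.4755 + 572.1880) / (74.3772 + 71.8219) = 1202.6636 / 146.1992 = 8.22620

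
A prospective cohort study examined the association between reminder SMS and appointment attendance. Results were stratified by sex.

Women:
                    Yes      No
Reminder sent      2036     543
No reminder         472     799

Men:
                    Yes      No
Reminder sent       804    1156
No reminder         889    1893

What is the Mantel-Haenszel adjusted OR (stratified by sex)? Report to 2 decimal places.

2.62

OR_MH = Σ(aᵢdᵢ/nᵢ) / Σ(bᵢcᵢ/nᵢ), where nᵢ is the stratum total.
Stratum 1 (Women): n = 3850; a·d/n = 2036·799/3850 = 422.5361; b·c/n = 543·472/3850 = 66.5704
Stratum 2 (Men): n = 4742; a·d/n = 804·1893/4742 = 320.9557; b·c/n = 1156·889/4742 = 216.7195
OR_MH = (422.5361 + 320.9557) / (66.5704 + 216.7195) = 743.4918 / 283.2899 = 2.62449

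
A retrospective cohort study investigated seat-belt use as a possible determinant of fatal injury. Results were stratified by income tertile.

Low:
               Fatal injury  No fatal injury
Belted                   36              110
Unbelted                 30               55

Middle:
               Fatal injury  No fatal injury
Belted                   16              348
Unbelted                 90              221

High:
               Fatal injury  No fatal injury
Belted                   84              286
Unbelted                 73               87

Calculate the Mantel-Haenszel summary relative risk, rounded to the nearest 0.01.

0.39

RR_MH = Σ(aᵢ·n₀ᵢ/nᵢ) / Σ(cᵢ·n₁ᵢ/nᵢ), with n₁ᵢ = aᵢ+bᵢ (exposed), n₀ᵢ = cᵢ+dᵢ (unexposed), nᵢ = n₁ᵢ+n₀ᵢ.
Stratum 1 (Low): n₁ = 146, n₀ = 85, n = 231; a·n₀/n = 36·85/231 = 13.2468; c·n₁/n = 30·146/231 = 18.9610
Stratum 2 (Middle): n₁ = 364, n₀ = 311, n = 675; a·n₀/n = 16·311/675 = 7.3719; c·n₁/n = 90·364/675 = 48.5333
Stratum 3 (High): n₁ = 370, n₀ = 160, n = 530; a·n₀/n = 84·160/530 = 25.3585; c·n₁/n = 73·370/530 = 50.9623
RR_MH = (13.2468 + 7.3719 + 25.3585) / (18.9610 + 48.5333 + 50.9623) = 45.9771 / 118.4566 = 0.38813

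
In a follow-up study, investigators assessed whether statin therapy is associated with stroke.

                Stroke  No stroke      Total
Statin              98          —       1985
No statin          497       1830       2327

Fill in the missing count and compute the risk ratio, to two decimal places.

The missing cell is in the exposed row: 1985 − 98 = 1887.
So a = 98, b = 1887, c = 497, d = 1830.
RR = [a/(a+b)] / [c/(c+d)] = (98/1985) / (497/2327) = 0.04937/0.21358 = 0.23116

0.23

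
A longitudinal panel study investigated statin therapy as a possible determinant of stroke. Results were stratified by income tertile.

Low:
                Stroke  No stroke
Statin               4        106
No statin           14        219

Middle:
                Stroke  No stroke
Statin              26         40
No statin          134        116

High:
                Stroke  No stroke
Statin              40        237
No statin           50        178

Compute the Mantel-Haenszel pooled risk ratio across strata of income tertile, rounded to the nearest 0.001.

RR_MH = Σ(aᵢ·n₀ᵢ/nᵢ) / Σ(cᵢ·n₁ᵢ/nᵢ), with n₁ᵢ = aᵢ+bᵢ (exposed), n₀ᵢ = cᵢ+dᵢ (unexposed), nᵢ = n₁ᵢ+n₀ᵢ.
Stratum 1 (Low): n₁ = 110, n₀ = 233, n = 343; a·n₀/n = 4·233/343 = 2.7172; c·n₁/n = 14·110/343 = 4.4898
Stratum 2 (Middle): n₁ = 66, n₀ = 250, n = 316; a·n₀/n = 26·250/316 = 20.5696; c·n₁/n = 134·66/316 = 27.9873
Stratum 3 (High): n₁ = 277, n₀ = 228, n = 505; a·n₀/n = 40·228/505 = 18.0594; c·n₁/n = 50·277/505 = 27.4257
RR_MH = (2.7172 + 20.5696 + 18.0594) / (4.4898 + 27.9873 + 27.4257) = 41.3462 / 59.9029 = 0.69022

0.690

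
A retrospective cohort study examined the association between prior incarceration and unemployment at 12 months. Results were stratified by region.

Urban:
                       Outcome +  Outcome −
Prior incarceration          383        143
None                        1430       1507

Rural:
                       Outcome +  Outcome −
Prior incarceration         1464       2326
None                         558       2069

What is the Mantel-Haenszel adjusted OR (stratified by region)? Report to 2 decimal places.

OR_MH = Σ(aᵢdᵢ/nᵢ) / Σ(bᵢcᵢ/nᵢ), where nᵢ is the stratum total.
Stratum 1 (Urban): n = 3463; a·d/n = 383·1507/3463 = 166.6708; b·c/n = 143·1430/3463 = 59.0500
Stratum 2 (Rural): n = 6417; a·d/n = 1464·2069/6417 = 472.0299; b·c/n = 2326·558/6417 = 202.2609
OR_MH = (166.6708 + 472.0299) / (59.0500 + 202.2609) = 638.7007 / 261.3108 = 2.44422

2.44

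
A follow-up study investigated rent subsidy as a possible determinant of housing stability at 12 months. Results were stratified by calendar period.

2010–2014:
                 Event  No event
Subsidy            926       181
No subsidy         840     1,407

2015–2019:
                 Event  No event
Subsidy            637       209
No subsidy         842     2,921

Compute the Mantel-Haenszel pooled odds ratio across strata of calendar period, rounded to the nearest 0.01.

OR_MH = Σ(aᵢdᵢ/nᵢ) / Σ(bᵢcᵢ/nᵢ), where nᵢ is the stratum total.
Stratum 1 (2010–2014): n = 3354; a·d/n = 926·1407/3354 = 388.4562; b·c/n = 181·840/3354 = 45.3309
Stratum 2 (2015–2019): n = 4609; a·d/n = 637·2921/4609 = 403.7051; b·c/n = 209·842/4609 = 38.1814
OR_MH = (388.4562 + 403.7051) / (45.3309 + 38.1814) = 792.1613 / 83.5123 = 9.48556

9.49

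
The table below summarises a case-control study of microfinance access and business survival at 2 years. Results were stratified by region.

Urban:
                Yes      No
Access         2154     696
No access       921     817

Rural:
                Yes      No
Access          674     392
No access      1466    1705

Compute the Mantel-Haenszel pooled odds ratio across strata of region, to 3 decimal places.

2.378

OR_MH = Σ(aᵢdᵢ/nᵢ) / Σ(bᵢcᵢ/nᵢ), where nᵢ is the stratum total.
Stratum 1 (Urban): n = 4588; a·d/n = 2154·817/4588 = 383.5697; b·c/n = 696·921/4588 = 139.7158
Stratum 2 (Rural): n = 4237; a·d/n = 674·1705/4237 = 271.2226; b·c/n = 392·1466/4237 = 135.6318
OR_MH = (383.5697 + 271.2226) / (139.7158 + 135.6318) = 654.7923 / 275.3476 = 2.37806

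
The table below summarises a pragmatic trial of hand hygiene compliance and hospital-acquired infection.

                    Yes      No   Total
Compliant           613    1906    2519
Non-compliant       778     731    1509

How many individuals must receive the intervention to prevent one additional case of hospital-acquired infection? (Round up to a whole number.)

Risk in treated group = 613/2519 = 0.24335; risk in control = 778/1509 = 0.51557.
Absolute risk reduction = 0.51557 − 0.24335 = 0.27222
NNT = 1 / ARR = 1 / 0.27222 = 3.673 → round up → 4

4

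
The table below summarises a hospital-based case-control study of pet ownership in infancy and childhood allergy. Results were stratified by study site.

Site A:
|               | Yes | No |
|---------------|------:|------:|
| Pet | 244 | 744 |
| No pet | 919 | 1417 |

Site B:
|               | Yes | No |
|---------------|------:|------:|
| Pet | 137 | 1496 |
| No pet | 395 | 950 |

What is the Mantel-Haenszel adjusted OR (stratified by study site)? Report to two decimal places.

OR_MH = Σ(aᵢdᵢ/nᵢ) / Σ(bᵢcᵢ/nᵢ), where nᵢ is the stratum total.
Stratum 1 (Site A): n = 3324; a·d/n = 244·1417/3324 = 104.0156; b·c/n = 744·919/3324 = 205.6968
Stratum 2 (Site B): n = 2978; a·d/n = 137·950/2978 = 43.7038; b·c/n = 1496·395/2978 = 198.4285
OR_MH = (104.0156 + 43.7038) / (205.6968 + 198.4285) = 147.7195 / 404.1252 = 0.36553

0.37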